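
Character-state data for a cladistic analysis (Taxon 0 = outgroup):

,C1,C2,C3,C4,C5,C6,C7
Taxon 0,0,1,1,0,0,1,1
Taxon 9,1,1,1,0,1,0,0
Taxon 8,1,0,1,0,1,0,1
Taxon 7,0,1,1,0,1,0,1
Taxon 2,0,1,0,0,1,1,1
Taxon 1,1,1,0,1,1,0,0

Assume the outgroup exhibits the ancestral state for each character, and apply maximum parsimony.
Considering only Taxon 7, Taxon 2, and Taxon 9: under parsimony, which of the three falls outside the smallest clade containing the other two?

Character polarity is set by the outgroup: the derived state is whichever differs from the outgroup's state, so for C2, C3, C6, C7 the derived state is '0', and for the remaining characters it is '1'.
C1: derived state '1' in Taxon 1, Taxon 8, and Taxon 9 only — synapomorphy for {Taxon 1, Taxon 8, Taxon 9}.
C2: derived state '0' in Taxon 8 only — an autapomorphy, so it tells us nothing about relationships among taxa.
C3 groups Taxon 1 and Taxon 2, which is incompatible with the clades supported by the remaining characters; treating it as convergent (homoplasy) costs fewer steps than any alternative tree.
C4 (derived state '1') is unique to Taxon 1 (autapomorphy; uninformative for grouping).
All ingroup taxa share the derived state '1' for C5; it defines the ingroup but does not resolve relationships within it.
C6: derived state '0' in Taxon 1, Taxon 7, Taxon 8, and Taxon 9 only — synapomorphy for {Taxon 1, Taxon 7, Taxon 8, Taxon 9}.
C7: derived state '0' in Taxon 1 and Taxon 9 only — synapomorphy for {Taxon 1, Taxon 9}.
Most parsimonious ingroup topology: ((((Taxon 9,Taxon 1),Taxon 8),Taxon 7),Taxon 2).
Taxon 9 and Taxon 7 share a more recent common ancestor with each other than either does with Taxon 2, so Taxon 2 is the least closely related of the three.

Taxon 2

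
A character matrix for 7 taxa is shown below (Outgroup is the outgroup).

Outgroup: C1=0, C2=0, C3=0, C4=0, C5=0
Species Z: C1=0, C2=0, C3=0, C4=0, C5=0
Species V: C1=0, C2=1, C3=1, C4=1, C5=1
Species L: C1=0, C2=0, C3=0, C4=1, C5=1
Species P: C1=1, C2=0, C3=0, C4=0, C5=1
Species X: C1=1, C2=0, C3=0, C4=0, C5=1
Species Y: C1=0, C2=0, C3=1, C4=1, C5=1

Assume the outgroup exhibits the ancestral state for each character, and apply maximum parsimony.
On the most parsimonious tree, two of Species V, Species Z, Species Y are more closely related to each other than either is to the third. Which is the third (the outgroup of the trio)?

The outgroup has state '0' for every character, so '1' is the derived state throughout.
Only Species P and Species X show the derived state '1' for C1, supporting them as a clade.
C2 (derived state '1') is unique to Species V (autapomorphy; uninformative for grouping).
C3 (derived state '1') is shared by Species V and Species Y — a synapomorphy uniting that clade.
C4: derived state '1' in Species L, Species V, and Species Y only — synapomorphy for {Species L, Species V, Species Y}.
Only Species L, Species P, Species V, Species X, and Species Y show the derived state '1' for C5, supporting them as a clade.
Most parsimonious ingroup topology: (Species Z,(((Species V,Species Y),Species L),(Species P,Species X))).
Species V and Species Y share a more recent common ancestor with each other than either does with Species Z, so Species Z is the least closely related of the three.

Species Z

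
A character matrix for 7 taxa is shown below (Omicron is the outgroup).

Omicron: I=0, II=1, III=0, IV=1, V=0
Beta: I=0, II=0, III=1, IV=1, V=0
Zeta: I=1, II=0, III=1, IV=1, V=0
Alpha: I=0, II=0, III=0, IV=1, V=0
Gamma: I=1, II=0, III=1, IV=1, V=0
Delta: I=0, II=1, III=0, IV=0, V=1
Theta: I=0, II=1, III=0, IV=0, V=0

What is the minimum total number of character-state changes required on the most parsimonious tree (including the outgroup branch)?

5

Character polarity is set by the outgroup: the derived state is whichever differs from the outgroup's state, so for II, IV the derived state is '0', and for the remaining characters it is '1'.
I: derived state '1' in Gamma and Zeta only — synapomorphy for {Gamma, Zeta}.
II (derived state '0') is shared by Alpha, Beta, Gamma, and Zeta — a synapomorphy uniting that clade.
Only Beta, Gamma, and Zeta show the derived state '1' for III, supporting them as a clade.
Only Delta and Theta show the derived state '0' for IV, supporting them as a clade.
V (derived state '1') is unique to Delta (autapomorphy; uninformative for grouping).
Most parsimonious ingroup topology: (((Beta,(Zeta,Gamma)),Alpha),(Delta,Theta)).
Changes per character on this tree: I: 1; II: 1; III: 1; IV: 1; V: 1.
Total = 5.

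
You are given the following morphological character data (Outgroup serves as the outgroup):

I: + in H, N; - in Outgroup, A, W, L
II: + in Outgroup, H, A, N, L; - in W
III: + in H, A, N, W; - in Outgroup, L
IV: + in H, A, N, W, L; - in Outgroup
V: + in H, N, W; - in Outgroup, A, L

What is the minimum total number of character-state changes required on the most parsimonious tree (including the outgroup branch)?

5

Character polarity is set by the outgroup: the derived state is whichever differs from the outgroup's state, so for II the derived state is '-', and for the remaining characters it is '+'.
Only H and N show the derived state '+' for I, supporting them as a clade.
II (derived state '-') is unique to W (autapomorphy; uninformative for grouping).
Only A, H, N, and W show the derived state '+' for III, supporting them as a clade.
All ingroup taxa share the derived state '+' for IV; it defines the ingroup but does not resolve relationships within it.
V (derived state '+') is shared by H, N, and W — a synapomorphy uniting that clade.
Most parsimonious ingroup topology: ((((H,N),W),A),L).
Changes per character on this tree: I: 1; II: 1; III: 1; IV: 1; V: 1.
Total = 5.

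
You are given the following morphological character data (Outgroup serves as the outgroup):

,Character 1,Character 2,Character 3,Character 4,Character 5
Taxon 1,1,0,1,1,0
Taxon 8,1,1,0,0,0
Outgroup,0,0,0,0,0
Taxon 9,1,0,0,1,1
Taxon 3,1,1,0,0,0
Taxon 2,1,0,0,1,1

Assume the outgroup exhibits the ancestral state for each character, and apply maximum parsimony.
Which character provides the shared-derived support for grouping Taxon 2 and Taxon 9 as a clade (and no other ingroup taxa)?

Character 5

The outgroup has state '0' for every character, so '1' is the derived state throughout.
Character 1 (derived state '1') is shared by all ingroup taxa — unites the whole ingroup.
Character 2 (derived state '1') is shared by Taxon 3 and Taxon 8 — a synapomorphy uniting that clade.
Character 3: derived state '1' in Taxon 1 only — an autapomorphy, so it tells us nothing about relationships among taxa.
Only Taxon 1, Taxon 2, and Taxon 9 show the derived state '1' for Character 4, supporting them as a clade.
Only Taxon 2 and Taxon 9 show the derived state '1' for Character 5, supporting them as a clade.
Most parsimonious ingroup topology: (((Taxon 9,Taxon 2),Taxon 1),(Taxon 8,Taxon 3)).
The clade {Taxon 2, Taxon 9} is supported by Character 5: its derived state '1' occurs in exactly those taxa and in no other taxon (including the outgroup).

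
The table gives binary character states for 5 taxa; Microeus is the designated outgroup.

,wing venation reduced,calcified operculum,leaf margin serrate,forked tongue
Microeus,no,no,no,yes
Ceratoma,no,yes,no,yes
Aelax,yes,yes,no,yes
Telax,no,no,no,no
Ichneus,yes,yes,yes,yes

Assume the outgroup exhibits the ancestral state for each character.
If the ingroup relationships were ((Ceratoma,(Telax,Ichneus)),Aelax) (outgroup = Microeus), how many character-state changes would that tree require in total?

6

Map each character onto ((Ceratoma,(Telax,Ichneus)),Aelax) (rooted by Microeus) and count the minimum state changes it requires (Fitch parsimony):
wing venation reduced: 2; calcified operculum: 2; leaf margin serrate: 1; forked tongue: 1.
Total tree length = 6.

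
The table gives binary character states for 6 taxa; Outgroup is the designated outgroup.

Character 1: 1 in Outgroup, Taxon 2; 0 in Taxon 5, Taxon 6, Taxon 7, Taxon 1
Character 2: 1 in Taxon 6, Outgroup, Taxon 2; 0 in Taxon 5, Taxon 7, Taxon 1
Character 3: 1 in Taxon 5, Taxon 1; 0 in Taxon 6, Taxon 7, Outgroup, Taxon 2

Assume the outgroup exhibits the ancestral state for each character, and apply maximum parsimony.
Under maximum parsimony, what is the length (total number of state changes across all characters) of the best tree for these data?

Character polarity is set by the outgroup: the derived state is whichever differs from the outgroup's state, so for Character 1, Character 2 the derived state is '0', and for the remaining characters it is '1'.
Character 1 (derived state '0') is shared by Taxon 1, Taxon 5, Taxon 6, and Taxon 7 — a synapomorphy uniting that clade.
Character 2 (derived state '0') is shared by Taxon 1, Taxon 5, and Taxon 7 — a synapomorphy uniting that clade.
Character 3: derived state '1' in Taxon 1 and Taxon 5 only — synapomorphy for {Taxon 1, Taxon 5}.
Most parsimonious ingroup topology: ((Taxon 6,((Taxon 1,Taxon 5),Taxon 7)),Taxon 2).
Changes per character on this tree: Character 1: 1; Character 2: 1; Character 3: 1.
Total = 3.

3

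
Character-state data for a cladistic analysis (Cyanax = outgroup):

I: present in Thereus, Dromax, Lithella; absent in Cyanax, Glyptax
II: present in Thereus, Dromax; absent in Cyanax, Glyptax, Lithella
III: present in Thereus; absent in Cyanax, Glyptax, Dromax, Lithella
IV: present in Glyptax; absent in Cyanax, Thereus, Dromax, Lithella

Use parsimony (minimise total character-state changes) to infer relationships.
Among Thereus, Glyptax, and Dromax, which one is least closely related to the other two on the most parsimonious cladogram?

The outgroup has state 'absent' for every character, so 'present' is the derived state throughout.
I (derived state 'present') is shared by Dromax, Lithella, and Thereus — a synapomorphy uniting that clade.
Only Dromax and Thereus show the derived state 'present' for II, supporting them as a clade.
III: derived state 'present' in Thereus only — an autapomorphy, so it tells us nothing about relationships among taxa.
IV: derived state 'present' in Glyptax only — an autapomorphy, so it tells us nothing about relationships among taxa.
Most parsimonious ingroup topology: (Glyptax,((Thereus,Dromax),Lithella)).
Dromax and Thereus share a more recent common ancestor with each other than either does with Glyptax, so Glyptax is the least closely related of the three.

Glyptax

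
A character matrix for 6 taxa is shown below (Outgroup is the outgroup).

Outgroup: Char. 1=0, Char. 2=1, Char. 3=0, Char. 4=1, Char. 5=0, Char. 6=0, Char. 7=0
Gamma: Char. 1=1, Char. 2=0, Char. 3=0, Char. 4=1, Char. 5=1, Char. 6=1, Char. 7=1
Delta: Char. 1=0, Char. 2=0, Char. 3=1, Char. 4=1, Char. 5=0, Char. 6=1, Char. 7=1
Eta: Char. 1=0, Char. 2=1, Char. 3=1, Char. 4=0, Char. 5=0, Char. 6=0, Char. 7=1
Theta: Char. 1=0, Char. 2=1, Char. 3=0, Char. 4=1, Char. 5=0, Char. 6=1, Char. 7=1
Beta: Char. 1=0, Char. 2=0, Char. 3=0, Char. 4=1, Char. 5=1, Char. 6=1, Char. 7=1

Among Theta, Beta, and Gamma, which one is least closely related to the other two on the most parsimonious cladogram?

Theta

Character polarity is set by the outgroup: the derived state is whichever differs from the outgroup's state, so for Char. 2, Char. 4 the derived state is '0', and for the remaining characters it is '1'.
Char. 1: derived state '1' in Gamma only — an autapomorphy, so it tells us nothing about relationships among taxa.
Only Beta, Delta, and Gamma show the derived state '0' for Char. 2, supporting them as a clade.
Char. 3 (state '1') occurs in Delta and Eta but conflicts with the nesting implied by the other characters — most parsimoniously interpreted as homoplasy.
Char. 4: derived state '0' in Eta only — an autapomorphy, so it tells us nothing about relationships among taxa.
Only Beta and Gamma show the derived state '1' for Char. 5, supporting them as a clade.
Char. 6: derived state '1' in Beta, Delta, Gamma, and Theta only — synapomorphy for {Beta, Delta, Gamma, Theta}.
Char. 7 (derived state '1') is shared by all ingroup taxa — unites the whole ingroup.
Most parsimonious ingroup topology: ((((Gamma,Beta),Delta),Theta),Eta).
Gamma and Beta share a more recent common ancestor with each other than either does with Theta, so Theta is the least closely related of the three.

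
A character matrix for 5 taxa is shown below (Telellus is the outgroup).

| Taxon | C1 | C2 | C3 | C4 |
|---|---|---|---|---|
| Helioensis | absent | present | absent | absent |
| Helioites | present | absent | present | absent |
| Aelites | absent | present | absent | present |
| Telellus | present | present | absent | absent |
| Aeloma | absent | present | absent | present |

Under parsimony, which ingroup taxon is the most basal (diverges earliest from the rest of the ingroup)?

Character polarity is set by the outgroup: the derived state is whichever differs from the outgroup's state, so for C1, C2 the derived state is 'absent', and for the remaining characters it is 'present'.
Only Aelites, Aeloma, and Helioensis show the derived state 'absent' for C1, supporting them as a clade.
C2: derived state 'absent' in Helioites only — an autapomorphy, so it tells us nothing about relationships among taxa.
C3: derived state 'present' in Helioites only — an autapomorphy, so it tells us nothing about relationships among taxa.
Only Aelites and Aeloma show the derived state 'present' for C4, supporting them as a clade.
Most parsimonious ingroup topology: (((Aeloma,Aelites),Helioensis),Helioites).
Helioites is sister to the clade containing all other ingroup taxa, so it is the earliest-diverging (most basal) ingroup lineage.

Helioites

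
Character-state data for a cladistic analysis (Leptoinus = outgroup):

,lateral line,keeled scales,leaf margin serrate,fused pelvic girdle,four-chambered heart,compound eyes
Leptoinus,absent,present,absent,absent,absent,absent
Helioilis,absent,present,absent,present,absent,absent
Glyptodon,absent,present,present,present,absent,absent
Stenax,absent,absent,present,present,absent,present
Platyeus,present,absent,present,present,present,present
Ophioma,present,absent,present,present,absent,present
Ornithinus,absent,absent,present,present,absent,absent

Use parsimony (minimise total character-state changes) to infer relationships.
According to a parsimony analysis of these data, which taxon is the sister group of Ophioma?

Character polarity is set by the outgroup: the derived state is whichever differs from the outgroup's state, so for keeled scales the derived state is 'absent', and for the remaining characters it is 'present'.
Only Ophioma and Platyeus show the derived state 'present' for lateral line, supporting them as a clade.
keeled scales (derived state 'absent') is shared by Ophioma, Ornithinus, Platyeus, and Stenax — a synapomorphy uniting that clade.
Only Glyptodon, Ophioma, Ornithinus, Platyeus, and Stenax show the derived state 'present' for leaf margin serrate, supporting them as a clade.
All ingroup taxa share the derived state 'present' for fused pelvic girdle; it defines the ingroup but does not resolve relationships within it.
four-chambered heart: derived state 'present' in Platyeus only — an autapomorphy, so it tells us nothing about relationships among taxa.
Only Ophioma, Platyeus, and Stenax show the derived state 'present' for compound eyes, supporting them as a clade.
Most parsimonious ingroup topology: (Helioilis,(Glyptodon,((Stenax,(Platyeus,Ophioma)),Ornithinus))).
Ophioma and Platyeus form a cherry on this tree, so they are sister taxa.

Platyeus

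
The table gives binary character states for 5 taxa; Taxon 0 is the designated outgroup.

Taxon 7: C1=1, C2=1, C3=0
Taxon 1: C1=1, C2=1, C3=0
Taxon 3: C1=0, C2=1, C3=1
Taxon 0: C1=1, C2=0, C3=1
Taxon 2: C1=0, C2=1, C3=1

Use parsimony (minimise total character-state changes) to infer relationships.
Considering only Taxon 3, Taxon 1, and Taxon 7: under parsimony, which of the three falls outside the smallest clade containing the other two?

Taxon 3

Character polarity is set by the outgroup: the derived state is whichever differs from the outgroup's state, so for C1, C3 the derived state is '0', and for the remaining characters it is '1'.
C1: derived state '0' in Taxon 2 and Taxon 3 only — synapomorphy for {Taxon 2, Taxon 3}.
All ingroup taxa share the derived state '1' for C2; it defines the ingroup but does not resolve relationships within it.
C3 (derived state '0') is shared by Taxon 1 and Taxon 7 — a synapomorphy uniting that clade.
Most parsimonious ingroup topology: ((Taxon 1,Taxon 7),(Taxon 3,Taxon 2)).
Taxon 7 and Taxon 1 share a more recent common ancestor with each other than either does with Taxon 3, so Taxon 3 is the least closely related of the three.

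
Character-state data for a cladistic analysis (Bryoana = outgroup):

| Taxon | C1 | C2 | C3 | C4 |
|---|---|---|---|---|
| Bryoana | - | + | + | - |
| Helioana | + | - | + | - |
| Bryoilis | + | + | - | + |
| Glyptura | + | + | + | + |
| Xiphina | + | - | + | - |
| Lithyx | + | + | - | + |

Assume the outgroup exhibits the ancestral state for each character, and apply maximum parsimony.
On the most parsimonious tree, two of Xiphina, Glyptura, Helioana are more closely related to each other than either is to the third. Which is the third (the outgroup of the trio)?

Glyptura

Character polarity is set by the outgroup: the derived state is whichever differs from the outgroup's state, so for C2, C3 the derived state is '-', and for the remaining characters it is '+'.
C1 (derived state '+') is shared by all ingroup taxa — unites the whole ingroup.
C2 (derived state '-') is shared by Helioana and Xiphina — a synapomorphy uniting that clade.
C3: derived state '-' in Bryoilis and Lithyx only — synapomorphy for {Bryoilis, Lithyx}.
C4 (derived state '+') is shared by Bryoilis, Glyptura, and Lithyx — a synapomorphy uniting that clade.
Most parsimonious ingroup topology: ((Helioana,Xiphina),((Bryoilis,Lithyx),Glyptura)).
Xiphina and Helioana share a more recent common ancestor with each other than either does with Glyptura, so Glyptura is the least closely related of the three.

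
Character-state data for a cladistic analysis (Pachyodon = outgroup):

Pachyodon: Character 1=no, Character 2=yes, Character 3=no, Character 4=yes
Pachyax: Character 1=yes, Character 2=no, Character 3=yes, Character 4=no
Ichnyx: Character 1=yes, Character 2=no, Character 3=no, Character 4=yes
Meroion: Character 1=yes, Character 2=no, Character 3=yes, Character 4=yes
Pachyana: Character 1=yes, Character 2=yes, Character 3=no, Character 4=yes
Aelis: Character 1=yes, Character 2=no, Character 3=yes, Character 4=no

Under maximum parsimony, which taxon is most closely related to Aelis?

Pachyax

Character polarity is set by the outgroup: the derived state is whichever differs from the outgroup's state, so for Character 2, Character 4 the derived state is 'no', and for the remaining characters it is 'yes'.
Character 1 (derived state 'yes') is shared by all ingroup taxa — unites the whole ingroup.
Character 2 (derived state 'no') is shared by Aelis, Ichnyx, Meroion, and Pachyax — a synapomorphy uniting that clade.
Only Aelis, Meroion, and Pachyax show the derived state 'yes' for Character 3, supporting them as a clade.
Only Aelis and Pachyax show the derived state 'no' for Character 4, supporting them as a clade.
Most parsimonious ingroup topology: ((((Pachyax,Aelis),Meroion),Ichnyx),Pachyana).
Aelis and Pachyax form a cherry on this tree, so they are sister taxa.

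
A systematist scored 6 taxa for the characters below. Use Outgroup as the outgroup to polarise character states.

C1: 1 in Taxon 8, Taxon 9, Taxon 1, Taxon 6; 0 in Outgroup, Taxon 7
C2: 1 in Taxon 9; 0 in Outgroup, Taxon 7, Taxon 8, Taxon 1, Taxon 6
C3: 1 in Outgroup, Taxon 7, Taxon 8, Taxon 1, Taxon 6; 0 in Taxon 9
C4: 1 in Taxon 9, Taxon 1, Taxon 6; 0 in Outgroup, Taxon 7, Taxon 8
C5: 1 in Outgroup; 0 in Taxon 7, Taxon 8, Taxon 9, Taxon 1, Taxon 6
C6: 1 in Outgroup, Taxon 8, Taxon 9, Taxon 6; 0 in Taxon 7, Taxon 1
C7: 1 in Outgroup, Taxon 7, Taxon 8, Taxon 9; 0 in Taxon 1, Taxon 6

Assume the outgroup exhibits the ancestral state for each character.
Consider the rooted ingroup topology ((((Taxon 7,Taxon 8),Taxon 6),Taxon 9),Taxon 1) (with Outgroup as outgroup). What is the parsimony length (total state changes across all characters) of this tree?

Map each character onto ((((Taxon 7,Taxon 8),Taxon 6),Taxon 9),Taxon 1) (rooted by Outgroup) and count the minimum state changes it requires (Fitch parsimony):
C1: 2; C2: 1; C3: 1; C4: 2; C5: 1; C6: 2; C7: 2.
Total tree length = 11.

11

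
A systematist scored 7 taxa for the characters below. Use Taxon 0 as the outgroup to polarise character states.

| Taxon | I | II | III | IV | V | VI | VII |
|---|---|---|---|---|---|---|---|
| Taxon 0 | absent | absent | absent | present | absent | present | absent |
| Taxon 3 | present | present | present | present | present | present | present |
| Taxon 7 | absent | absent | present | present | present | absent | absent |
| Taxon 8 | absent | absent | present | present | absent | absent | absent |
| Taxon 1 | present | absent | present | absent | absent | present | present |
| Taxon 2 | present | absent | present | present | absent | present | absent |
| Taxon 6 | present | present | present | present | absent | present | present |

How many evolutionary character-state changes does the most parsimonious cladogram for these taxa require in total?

8

Character polarity is set by the outgroup: the derived state is whichever differs from the outgroup's state, so for IV, VI the derived state is 'absent', and for the remaining characters it is 'present'.
I: derived state 'present' in Taxon 1, Taxon 2, Taxon 3, and Taxon 6 only — synapomorphy for {Taxon 1, Taxon 2, Taxon 3, Taxon 6}.
II: derived state 'present' in Taxon 3 and Taxon 6 only — synapomorphy for {Taxon 3, Taxon 6}.
III (derived state 'present') is shared by all ingroup taxa — unites the whole ingroup.
IV: derived state 'absent' in Taxon 1 only — an autapomorphy, so it tells us nothing about relationships among taxa.
V (state 'present') occurs in Taxon 3 and Taxon 7 but conflicts with the nesting implied by the other characters — most parsimoniously interpreted as homoplasy.
Only Taxon 7 and Taxon 8 show the derived state 'absent' for VI, supporting them as a clade.
Only Taxon 1, Taxon 3, and Taxon 6 show the derived state 'present' for VII, supporting them as a clade.
Most parsimonious ingroup topology: ((((Taxon 3,Taxon 6),Taxon 1),Taxon 2),(Taxon 7,Taxon 8)).
Changes per character on this tree: I: 1; II: 1; III: 1; IV: 1; V: 2; VI: 1; VII: 1.
Total = 8.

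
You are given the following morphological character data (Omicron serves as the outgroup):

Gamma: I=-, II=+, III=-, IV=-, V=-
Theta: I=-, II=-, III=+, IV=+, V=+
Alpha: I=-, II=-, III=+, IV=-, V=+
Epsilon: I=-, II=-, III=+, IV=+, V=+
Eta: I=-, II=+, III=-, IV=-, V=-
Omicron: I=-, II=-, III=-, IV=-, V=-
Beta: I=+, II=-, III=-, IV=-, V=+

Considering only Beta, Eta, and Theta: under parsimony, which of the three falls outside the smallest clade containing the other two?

The outgroup has state '-' for every character, so '+' is the derived state throughout.
I: derived state '+' in Beta only — an autapomorphy, so it tells us nothing about relationships among taxa.
II: derived state '+' in Eta and Gamma only — synapomorphy for {Eta, Gamma}.
III: derived state '+' in Alpha, Epsilon, and Theta only — synapomorphy for {Alpha, Epsilon, Theta}.
IV (derived state '+') is shared by Epsilon and Theta — a synapomorphy uniting that clade.
V (derived state '+') is shared by Alpha, Beta, Epsilon, and Theta — a synapomorphy uniting that clade.
Most parsimonious ingroup topology: ((Gamma,Eta),(((Theta,Epsilon),Alpha),Beta)).
Theta and Beta share a more recent common ancestor with each other than either does with Eta, so Eta is the least closely related of the three.

Eta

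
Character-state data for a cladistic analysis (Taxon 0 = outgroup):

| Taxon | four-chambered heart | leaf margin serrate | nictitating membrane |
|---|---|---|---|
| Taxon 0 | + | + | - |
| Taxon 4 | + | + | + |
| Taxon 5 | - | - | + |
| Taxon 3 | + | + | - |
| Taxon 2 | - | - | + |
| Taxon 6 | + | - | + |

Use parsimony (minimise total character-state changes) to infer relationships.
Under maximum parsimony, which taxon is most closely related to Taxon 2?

Character polarity is set by the outgroup: the derived state is whichever differs from the outgroup's state, so for four-chambered heart, leaf margin serrate the derived state is '-', and for the remaining characters it is '+'.
Only Taxon 2 and Taxon 5 show the derived state '-' for four-chambered heart, supporting them as a clade.
Only Taxon 2, Taxon 5, and Taxon 6 show the derived state '-' for leaf margin serrate, supporting them as a clade.
nictitating membrane: derived state '+' in Taxon 2, Taxon 4, Taxon 5, and Taxon 6 only — synapomorphy for {Taxon 2, Taxon 4, Taxon 5, Taxon 6}.
Most parsimonious ingroup topology: ((Taxon 4,((Taxon 5,Taxon 2),Taxon 6)),Taxon 3).
Taxon 2 and Taxon 5 form a cherry on this tree, so they are sister taxa.

Taxon 5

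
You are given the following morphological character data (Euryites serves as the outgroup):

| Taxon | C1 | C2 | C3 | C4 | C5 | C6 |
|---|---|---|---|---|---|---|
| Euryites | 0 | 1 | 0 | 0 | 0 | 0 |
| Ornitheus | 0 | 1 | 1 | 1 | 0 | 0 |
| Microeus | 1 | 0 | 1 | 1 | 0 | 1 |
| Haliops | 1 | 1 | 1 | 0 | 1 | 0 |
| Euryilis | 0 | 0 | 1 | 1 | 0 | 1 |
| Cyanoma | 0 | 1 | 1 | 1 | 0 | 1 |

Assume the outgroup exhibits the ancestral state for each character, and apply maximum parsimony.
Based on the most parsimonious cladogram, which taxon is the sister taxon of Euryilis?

Character polarity is set by the outgroup: the derived state is whichever differs from the outgroup's state, so for C2 the derived state is '0', and for the remaining characters it is '1'.
C1 groups Haliops and Microeus, which is incompatible with the clades supported by the remaining characters; treating it as convergent (homoplasy) costs fewer steps than any alternative tree.
Only Euryilis and Microeus show the derived state '0' for C2, supporting them as a clade.
All ingroup taxa share the derived state '1' for C3; it defines the ingroup but does not resolve relationships within it.
C4: derived state '1' in Cyanoma, Euryilis, Microeus, and Ornitheus only — synapomorphy for {Cyanoma, Euryilis, Microeus, Ornitheus}.
C5: derived state '1' in Haliops only — an autapomorphy, so it tells us nothing about relationships among taxa.
Only Cyanoma, Euryilis, and Microeus show the derived state '1' for C6, supporting them as a clade.
Most parsimonious ingroup topology: ((Ornitheus,((Microeus,Euryilis),Cyanoma)),Haliops).
Euryilis and Microeus form a cherry on this tree, so they are sister taxa.

Microeus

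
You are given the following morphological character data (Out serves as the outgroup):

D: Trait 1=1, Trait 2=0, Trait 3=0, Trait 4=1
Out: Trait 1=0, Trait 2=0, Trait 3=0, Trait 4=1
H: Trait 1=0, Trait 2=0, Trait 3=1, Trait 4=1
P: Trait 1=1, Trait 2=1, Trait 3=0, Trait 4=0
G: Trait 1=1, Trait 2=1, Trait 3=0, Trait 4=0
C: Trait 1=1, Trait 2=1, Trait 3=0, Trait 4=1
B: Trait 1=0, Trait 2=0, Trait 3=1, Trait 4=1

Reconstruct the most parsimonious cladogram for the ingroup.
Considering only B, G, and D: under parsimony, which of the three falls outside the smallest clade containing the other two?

B

Character polarity is set by the outgroup: the derived state is whichever differs from the outgroup's state, so for Trait 4 the derived state is '0', and for the remaining characters it is '1'.
Trait 1 (derived state '1') is shared by C, D, G, and P — a synapomorphy uniting that clade.
Only C, G, and P show the derived state '1' for Trait 2, supporting them as a clade.
Trait 3 (derived state '1') is shared by B and H — a synapomorphy uniting that clade.
Trait 4: derived state '0' in G and P only — synapomorphy for {G, P}.
Most parsimonious ingroup topology: ((H,B),(((G,P),C),D)).
D and G share a more recent common ancestor with each other than either does with B, so B is the least closely related of the three.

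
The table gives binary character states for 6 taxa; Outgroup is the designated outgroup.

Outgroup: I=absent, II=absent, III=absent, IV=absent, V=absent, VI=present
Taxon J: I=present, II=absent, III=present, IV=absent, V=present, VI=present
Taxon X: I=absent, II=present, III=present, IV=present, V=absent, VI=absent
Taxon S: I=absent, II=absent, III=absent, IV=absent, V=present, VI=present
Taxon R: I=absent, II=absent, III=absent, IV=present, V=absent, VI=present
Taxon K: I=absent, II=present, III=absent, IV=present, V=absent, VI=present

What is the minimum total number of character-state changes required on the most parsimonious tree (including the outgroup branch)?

7

Character polarity is set by the outgroup: the derived state is whichever differs from the outgroup's state, so for VI the derived state is 'absent', and for the remaining characters it is 'present'.
I: derived state 'present' in Taxon J only — an autapomorphy, so it tells us nothing about relationships among taxa.
II: derived state 'present' in Taxon K and Taxon X only — synapomorphy for {Taxon K, Taxon X}.
III groups Taxon J and Taxon X, which is incompatible with the clades supported by the remaining characters; treating it as convergent (homoplasy) costs fewer steps than any alternative tree.
Only Taxon K, Taxon R, and Taxon X show the derived state 'present' for IV, supporting them as a clade.
V (derived state 'present') is shared by Taxon J and Taxon S — a synapomorphy uniting that clade.
VI (derived state 'absent') is unique to Taxon X (autapomorphy; uninformative for grouping).
Most parsimonious ingroup topology: ((Taxon J,Taxon S),((Taxon X,Taxon K),Taxon R)).
Changes per character on this tree: I: 1; II: 1; III: 2; IV: 1; V: 1; VI: 1.
Total = 7.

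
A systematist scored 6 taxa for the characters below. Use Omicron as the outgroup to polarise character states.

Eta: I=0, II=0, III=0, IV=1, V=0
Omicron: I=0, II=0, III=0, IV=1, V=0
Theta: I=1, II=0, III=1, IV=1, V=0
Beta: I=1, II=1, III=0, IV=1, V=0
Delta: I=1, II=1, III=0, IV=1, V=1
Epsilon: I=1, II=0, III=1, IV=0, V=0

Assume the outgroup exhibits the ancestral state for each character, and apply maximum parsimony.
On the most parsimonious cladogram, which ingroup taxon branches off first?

Eta

Character polarity is set by the outgroup: the derived state is whichever differs from the outgroup's state, so for IV the derived state is '0', and for the remaining characters it is '1'.
I (derived state '1') is shared by Beta, Delta, Epsilon, and Theta — a synapomorphy uniting that clade.
II: derived state '1' in Beta and Delta only — synapomorphy for {Beta, Delta}.
Only Epsilon and Theta show the derived state '1' for III, supporting them as a clade.
IV (derived state '0') is unique to Epsilon (autapomorphy; uninformative for grouping).
V: derived state '1' in Delta only — an autapomorphy, so it tells us nothing about relationships among taxa.
Most parsimonious ingroup topology: (((Epsilon,Theta),(Beta,Delta)),Eta).
Eta is sister to the clade containing all other ingroup taxa, so it is the earliest-diverging (most basal) ingroup lineage.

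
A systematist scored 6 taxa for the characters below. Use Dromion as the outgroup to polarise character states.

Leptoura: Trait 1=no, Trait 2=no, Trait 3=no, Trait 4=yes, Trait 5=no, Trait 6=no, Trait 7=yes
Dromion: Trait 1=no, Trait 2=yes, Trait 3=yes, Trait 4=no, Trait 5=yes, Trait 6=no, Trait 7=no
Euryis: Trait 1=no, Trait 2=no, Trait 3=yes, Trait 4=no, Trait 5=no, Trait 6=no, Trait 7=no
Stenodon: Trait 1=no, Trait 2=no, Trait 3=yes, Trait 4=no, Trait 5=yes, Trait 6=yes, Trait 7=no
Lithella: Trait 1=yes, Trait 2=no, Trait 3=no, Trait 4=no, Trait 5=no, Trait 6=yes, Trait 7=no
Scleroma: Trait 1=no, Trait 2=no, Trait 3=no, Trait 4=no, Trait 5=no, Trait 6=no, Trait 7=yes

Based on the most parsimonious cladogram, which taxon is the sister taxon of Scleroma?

Leptoura

Character polarity is set by the outgroup: the derived state is whichever differs from the outgroup's state, so for Trait 2, Trait 3, Trait 5 the derived state is 'no', and for the remaining characters it is 'yes'.
Trait 1: derived state 'yes' in Lithella only — an autapomorphy, so it tells us nothing about relationships among taxa.
All ingroup taxa share the derived state 'no' for Trait 2; it defines the ingroup but does not resolve relationships within it.
Only Leptoura, Lithella, and Scleroma show the derived state 'no' for Trait 3, supporting them as a clade.
Trait 4 (derived state 'yes') is unique to Leptoura (autapomorphy; uninformative for grouping).
Trait 5: derived state 'no' in Euryis, Leptoura, Lithella, and Scleroma only — synapomorphy for {Euryis, Leptoura, Lithella, Scleroma}.
Trait 6 (state 'yes') occurs in Lithella and Stenodon but conflicts with the nesting implied by the other characters — most parsimoniously interpreted as homoplasy.
Only Leptoura and Scleroma show the derived state 'yes' for Trait 7, supporting them as a clade.
Most parsimonious ingroup topology: ((Euryis,(Lithella,(Scleroma,Leptoura))),Stenodon).
Scleroma and Leptoura form a cherry on this tree, so they are sister taxa.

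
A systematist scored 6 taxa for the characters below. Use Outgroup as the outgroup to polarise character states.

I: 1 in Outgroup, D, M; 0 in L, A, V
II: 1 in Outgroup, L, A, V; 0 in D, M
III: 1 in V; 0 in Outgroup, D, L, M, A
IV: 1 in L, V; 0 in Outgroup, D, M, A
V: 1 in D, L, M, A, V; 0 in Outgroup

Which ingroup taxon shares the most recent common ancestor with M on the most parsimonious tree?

D

Character polarity is set by the outgroup: the derived state is whichever differs from the outgroup's state, so for I, II the derived state is '0', and for the remaining characters it is '1'.
Only A, L, and V show the derived state '0' for I, supporting them as a clade.
II: derived state '0' in D and M only — synapomorphy for {D, M}.
III (derived state '1') is unique to V (autapomorphy; uninformative for grouping).
IV (derived state '1') is shared by L and V — a synapomorphy uniting that clade.
V (derived state '1') is shared by all ingroup taxa — unites the whole ingroup.
Most parsimonious ingroup topology: ((D,M),((L,V),A)).
M and D form a cherry on this tree, so they are sister taxa.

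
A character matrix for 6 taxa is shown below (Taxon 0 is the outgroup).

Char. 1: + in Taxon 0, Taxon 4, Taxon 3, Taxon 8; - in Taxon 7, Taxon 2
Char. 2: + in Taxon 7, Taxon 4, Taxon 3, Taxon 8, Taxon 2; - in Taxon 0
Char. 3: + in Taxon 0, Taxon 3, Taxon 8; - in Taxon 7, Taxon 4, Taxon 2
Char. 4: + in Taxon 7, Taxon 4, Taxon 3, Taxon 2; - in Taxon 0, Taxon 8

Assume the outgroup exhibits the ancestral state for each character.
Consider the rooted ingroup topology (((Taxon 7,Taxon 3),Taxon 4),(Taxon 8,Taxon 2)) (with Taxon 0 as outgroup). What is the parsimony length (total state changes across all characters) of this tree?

Map each character onto (((Taxon 7,Taxon 3),Taxon 4),(Taxon 8,Taxon 2)) (rooted by Taxon 0) and count the minimum state changes it requires (Fitch parsimony):
Char. 1: 2; Char. 2: 1; Char. 3: 3; Char. 4: 2.
Total tree length = 8.

8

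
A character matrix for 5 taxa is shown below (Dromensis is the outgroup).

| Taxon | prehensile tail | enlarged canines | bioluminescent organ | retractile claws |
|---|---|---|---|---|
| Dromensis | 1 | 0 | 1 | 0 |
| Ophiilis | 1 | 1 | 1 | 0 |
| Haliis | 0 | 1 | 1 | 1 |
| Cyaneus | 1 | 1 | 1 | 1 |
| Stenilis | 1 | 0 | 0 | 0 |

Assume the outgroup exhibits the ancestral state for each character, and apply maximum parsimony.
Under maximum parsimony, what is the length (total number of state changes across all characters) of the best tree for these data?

Character polarity is set by the outgroup: the derived state is whichever differs from the outgroup's state, so for prehensile tail, bioluminescent organ the derived state is '0', and for the remaining characters it is '1'.
prehensile tail: derived state '0' in Haliis only — an autapomorphy, so it tells us nothing about relationships among taxa.
enlarged canines (derived state '1') is shared by Cyaneus, Haliis, and Ophiilis — a synapomorphy uniting that clade.
bioluminescent organ (derived state '0') is unique to Stenilis (autapomorphy; uninformative for grouping).
retractile claws: derived state '1' in Cyaneus and Haliis only — synapomorphy for {Cyaneus, Haliis}.
Most parsimonious ingroup topology: ((Ophiilis,(Haliis,Cyaneus)),Stenilis).
Changes per character on this tree: prehensile tail: 1; enlarged canines: 1; bioluminescent organ: 1; retractile claws: 1.
Total = 4.

4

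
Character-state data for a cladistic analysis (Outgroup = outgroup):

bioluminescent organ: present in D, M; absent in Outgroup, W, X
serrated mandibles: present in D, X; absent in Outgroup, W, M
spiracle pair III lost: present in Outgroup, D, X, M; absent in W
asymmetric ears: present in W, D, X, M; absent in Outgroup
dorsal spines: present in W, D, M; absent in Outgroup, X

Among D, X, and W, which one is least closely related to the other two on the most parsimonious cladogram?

X

Character polarity is set by the outgroup: the derived state is whichever differs from the outgroup's state, so for spiracle pair III lost the derived state is 'absent', and for the remaining characters it is 'present'.
bioluminescent organ (derived state 'present') is shared by D and M — a synapomorphy uniting that clade.
serrated mandibles (state 'present') occurs in D and X but conflicts with the nesting implied by the other characters — most parsimoniously interpreted as homoplasy.
spiracle pair III lost: derived state 'absent' in W only — an autapomorphy, so it tells us nothing about relationships among taxa.
All ingroup taxa share the derived state 'present' for asymmetric ears; it defines the ingroup but does not resolve relationships within it.
dorsal spines (derived state 'present') is shared by D, M, and W — a synapomorphy uniting that clade.
Most parsimonious ingroup topology: ((W,(D,M)),X).
D and W share a more recent common ancestor with each other than either does with X, so X is the least closely related of the three.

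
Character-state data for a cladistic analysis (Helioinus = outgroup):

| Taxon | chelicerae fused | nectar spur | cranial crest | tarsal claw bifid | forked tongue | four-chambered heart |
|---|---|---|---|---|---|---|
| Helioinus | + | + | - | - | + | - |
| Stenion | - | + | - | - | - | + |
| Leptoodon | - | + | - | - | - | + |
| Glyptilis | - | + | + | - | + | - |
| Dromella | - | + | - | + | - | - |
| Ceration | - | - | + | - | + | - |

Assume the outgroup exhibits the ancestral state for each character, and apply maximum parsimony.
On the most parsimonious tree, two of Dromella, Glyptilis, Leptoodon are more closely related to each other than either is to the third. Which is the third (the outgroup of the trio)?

Character polarity is set by the outgroup: the derived state is whichever differs from the outgroup's state, so for chelicerae fused, nectar spur, forked tongue the derived state is '-', and for the remaining characters it is '+'.
chelicerae fused (derived state '-') is shared by all ingroup taxa — unites the whole ingroup.
nectar spur (derived state '-') is unique to Ceration (autapomorphy; uninformative for grouping).
Only Ceration and Glyptilis show the derived state '+' for cranial crest, supporting them as a clade.
tarsal claw bifid (derived state '+') is unique to Dromella (autapomorphy; uninformative for grouping).
forked tongue (derived state '-') is shared by Dromella, Leptoodon, and Stenion — a synapomorphy uniting that clade.
Only Leptoodon and Stenion show the derived state '+' for four-chambered heart, supporting them as a clade.
Most parsimonious ingroup topology: (((Stenion,Leptoodon),Dromella),(Glyptilis,Ceration)).
Leptoodon and Dromella share a more recent common ancestor with each other than either does with Glyptilis, so Glyptilis is the least closely related of the three.

Glyptilis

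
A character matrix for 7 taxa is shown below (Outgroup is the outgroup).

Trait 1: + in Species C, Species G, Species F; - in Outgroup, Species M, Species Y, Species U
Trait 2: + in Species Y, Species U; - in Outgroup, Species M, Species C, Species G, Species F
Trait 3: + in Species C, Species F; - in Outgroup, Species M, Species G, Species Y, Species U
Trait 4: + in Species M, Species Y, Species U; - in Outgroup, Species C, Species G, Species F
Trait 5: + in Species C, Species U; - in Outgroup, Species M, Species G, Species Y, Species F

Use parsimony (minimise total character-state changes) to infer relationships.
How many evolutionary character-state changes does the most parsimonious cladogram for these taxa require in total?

The outgroup has state '-' for every character, so '+' is the derived state throughout.
Only Species C, Species F, and Species G show the derived state '+' for Trait 1, supporting them as a clade.
Trait 2 (derived state '+') is shared by Species U and Species Y — a synapomorphy uniting that clade.
Trait 3: derived state '+' in Species C and Species F only — synapomorphy for {Species C, Species F}.
Only Species M, Species U, and Species Y show the derived state '+' for Trait 4, supporting them as a clade.
Trait 5 groups Species C and Species U, which is incompatible with the clades supported by the remaining characters; treating it as convergent (homoplasy) costs fewer steps than any alternative tree.
Most parsimonious ingroup topology: ((Species M,(Species Y,Species U)),((Species C,Species F),Species G)).
Changes per character on this tree: Trait 1: 1; Trait 2: 1; Trait 3: 1; Trait 4: 1; Trait 5: 2.
Total = 6.

6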